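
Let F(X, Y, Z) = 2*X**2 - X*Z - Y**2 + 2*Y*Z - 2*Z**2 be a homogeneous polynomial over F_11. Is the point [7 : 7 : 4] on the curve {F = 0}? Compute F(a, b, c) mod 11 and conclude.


F(7,7,4) ≡ 1 (mod 11); P is NOT on the curve.

Evaluate F(7, 7, 4) term-by-term (mod 11).
  2*X**2 ↦ 2·49·1·1 = 98
  -X*Z ↦ -1·7·1·4 = -28
  -Y**2 ↦ -1·1·49·1 = -49
  2*Y*Z ↦ 2·1·7·4 = 56
  -2*Z**2 ↦ -2·1·1·16 = -32
Sum: F(7, 7, 4) = (98) + (-28) + (-49) + (56) + (-32) = 45.
Reducing mod 11: 45 ≡ 1 (mod 11).
Since F(a, b, c) ≡ 1 ≠ 0 (mod 11), P does NOT lie on the curve.


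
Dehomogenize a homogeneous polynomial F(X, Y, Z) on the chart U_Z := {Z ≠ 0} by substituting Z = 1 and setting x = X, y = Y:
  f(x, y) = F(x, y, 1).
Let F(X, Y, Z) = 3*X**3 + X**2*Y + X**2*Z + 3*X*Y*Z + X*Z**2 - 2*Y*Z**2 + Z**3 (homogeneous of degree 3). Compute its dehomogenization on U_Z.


f(x, y) = 3*x**3 + x**2*y + x**2 + 3*x*y + x - 2*y + 1

On U_Z we set Z = 1. Each monomial c·X^i·Y^j·Z^k in F becomes c·x^i·y^j·1^k = c·x^i·y^j.
Substituting Z = 1: F(X, Y, 1) = 3*x**3 + x**2*y + x**2 + 3*x*y + x - 2*y + 1.
Note: deg(f) ≤ deg(F) = 3; strict inequality happens when F is divisible by Z (lost terms).


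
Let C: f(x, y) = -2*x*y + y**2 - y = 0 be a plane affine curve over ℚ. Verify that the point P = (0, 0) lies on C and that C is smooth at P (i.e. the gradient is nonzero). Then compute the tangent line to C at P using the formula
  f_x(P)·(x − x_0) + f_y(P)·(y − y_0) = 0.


Tangent line at P: -y = 0.

Step 1: f(0, 0) = 0, so P lies on C.
Step 2: partial derivatives
  f_x(x, y) = -2*y, f_y(x, y) = -2*x + 2*y - 1.
  f_x(P) = 0, f_y(P) = -1 (gradient nonzero, so P is smooth).
Step 3: tangent line at P: 0·(x − 0) + -1·(y − 0) = 0.
Expanding: -y = 0.


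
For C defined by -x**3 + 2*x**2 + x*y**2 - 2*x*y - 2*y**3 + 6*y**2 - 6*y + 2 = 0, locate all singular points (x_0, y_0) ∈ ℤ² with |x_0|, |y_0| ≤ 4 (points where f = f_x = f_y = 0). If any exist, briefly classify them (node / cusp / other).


Singular points: {(1, 1)}; classification: node.

Compute partial derivatives:
  f_x = -3*x**2 + 4*x + y**2 - 2*y.
  f_y = 2*x*y - 2*x - 6*y**2 + 12*y - 6.
Scan x_0 ∈ {−4, ..., 4}. For each x_0, f_y(x_0, y) is a polynomial in y; find its integer roots y ∈ {−4, ..., 4}, then test f_x and f at those candidates.
  x = -4: f_y(-4, y) = -6*y**2 + 4*y + 2; vanishes at y ∈ {1}. (-4, 1): f_x = -65 ≠ 0.
  x = -3: f_y(-3, y) = -6*y**2 + 6*y; vanishes at y ∈ {0, 1}. (-3, 0): f_x = -39 ≠ 0; (-3, 1): f_x = -40 ≠ 0.
  x = -2: f_y(-2, y) = -6*y**2 + 8*y - 2; vanishes at y ∈ {1}. (-2, 1): f_x = -21 ≠ 0.
  x = -1: f_y(-1, y) = -6*y**2 + 10*y - 4; vanishes at y ∈ {1}. (-1, 1): f_x = -8 ≠ 0.
  x = 0: f_y(0, y) = -6*y**2 + 12*y - 6; vanishes at y ∈ {1}. (0, 1): f_x = -1 ≠ 0.
  x = 1: f_y(1, y) = -6*y**2 + 14*y - 8; vanishes at y ∈ {1}. (1, 1): f_x = 0, f = 0 — SINGULAR.
  x = 2: f_y(2, y) = -6*y**2 + 16*y - 10; vanishes at y ∈ {1}. (2, 1): f_x = -5 ≠ 0.
  x = 3: f_y(3, y) = -6*y**2 + 18*y - 12; vanishes at y ∈ {1, 2}. (3, 1): f_x = -16 ≠ 0; (3, 2): f_x = -15 ≠ 0.
  x = 4: f_y(4, y) = -6*y**2 + 20*y - 14; vanishes at y ∈ {1}. (4, 1): f_x = -33 ≠ 0.
Only singular point on the grid: (1, 1).
Classify: substitute x = 1 + u, y = 1 + v and expand: f = -u**3 - u**2 + u*v**2 - 2*v**3 + v**2.
No constant or linear terms (consistent with a singular point). Quadratic part: -u**2 + v**2. Cubic part: -u**3 + u*v**2 - 2*v**3.
The quadratic part v**2 - u**2 = (v − u)(v + u) splits into two distinct linear factors, so there are two distinct tangent lines y − 1 = ±(x − 1) — this is a node (ordinary double point).
Classification: node.


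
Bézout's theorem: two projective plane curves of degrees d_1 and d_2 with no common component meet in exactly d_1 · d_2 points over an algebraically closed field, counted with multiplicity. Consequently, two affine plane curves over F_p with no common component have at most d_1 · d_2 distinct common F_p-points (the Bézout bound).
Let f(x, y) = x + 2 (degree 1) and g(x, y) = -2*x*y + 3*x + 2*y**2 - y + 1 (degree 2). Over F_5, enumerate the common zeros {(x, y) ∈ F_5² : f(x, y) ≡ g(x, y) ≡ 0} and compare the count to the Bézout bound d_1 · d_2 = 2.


Common zeros: {(3, 0), (3, 1)}; count = 2; Bézout bound = 2.

deg(f) = 1, deg(g) = 2, so Bézout bound = 2.
Scan x ∈ F_5. For each x, list the y ∈ F_5 with f(x, y) ≡ 0 and those with g(x, y) ≡ 0 (mod 5); the common zeros in that column are the intersection.
  x = 0: f ≡ 0 at y ∈ ∅; g ≡ 0 at y ∈ ∅; common: ∅.
  x = 1: f ≡ 0 at y ∈ ∅; g ≡ 0 at y ∈ ∅; common: ∅.
  x = 2: f ≡ 0 at y ∈ ∅; g ≡ 0 at y ∈ {2, 3}; common: ∅.
  x = 3: f ≡ 0 at y ∈ {0, 1, 2, 3, 4}; g ≡ 0 at y ∈ {0, 1}; common: {0, 1}.
  x = 4: f ≡ 0 at y ∈ ∅; g ≡ 0 at y ∈ ∅; common: ∅.
Collecting: common zeros = {(3, 0), (3, 1)}, so the count is 2.
Comparison with the Bézout bound: 2 ≤ 2 = deg(f)·deg(g), as expected for curves with no common component (the bound is attained).


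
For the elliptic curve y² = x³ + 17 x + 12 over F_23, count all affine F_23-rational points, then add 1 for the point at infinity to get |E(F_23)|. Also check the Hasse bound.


Affine points = {(0, 9), (0, 14), (2, 10), (2, 13), (4, 11), (4, 12), (6, 10), (6, 13), (8, 4), (8, 19), (10, 3), (10, 20), (11, 9), (11, 14), (12, 9), (12, 14), (14, 2), (14, 21), (15, 10), (15, 13), (17, 4), (17, 19), (18, 3), (18, 20), (19, 8), (19, 15), (20, 7), (20, 16), (21, 4), (21, 19)}; affine count = 30; |E(F_23)| = 31.

Discriminant check: Δ ∝ 4a³ + 27b² = 4·17³ + 27·12² = 4·4913 + 27·144 ≡ 11 (mod 23). Nonzero ⇒ E is nonsingular.
For each x ∈ F_23, compute rhs = x³ + 17·x + 12 mod 23, then count y ∈ F_23 with y² ≡ rhs.
  x = 0: rhs = 12, matching y values: 9, 14 (2 points).
  x = 1: rhs = 7, matching y values: none (0 points).
  x = 2: rhs = 8, matching y values: 10, 13 (2 points).
  x = 3: rhs = 21, matching y values: none (0 points).
  x = 4: rhs = 6, matching y values: 11, 12 (2 points).
  x = 5: rhs = 15, matching y values: none (0 points).
  x = 6: rhs = 8, matching y values: 10, 13 (2 points).
  x = 7: rhs = 14, matching y values: none (0 points).
  x = 8: rhs = 16, matching y values: 4, 19 (2 points).
  x = 9: rhs = 20, matching y values: none (0 points).
  x = 10: rhs = 9, matching y values: 3, 20 (2 points).
  x = 11: rhs = 12, matching y values: 9, 14 (2 points).
  x = 12: rhs = 12, matching y values: 9, 14 (2 points).
  x = 13: rhs = 15, matching y values: none (0 points).
  x = 14: rhs = 4, matching y values: 2, 21 (2 points).
  x = 15: rhs = 8, matching y values: 10, 13 (2 points).
  x = 16: rhs = 10, matching y values: none (0 points).
  x = 17: rhs = 16, matching y values: 4, 19 (2 points).
  x = 18: rhs = 9, matching y values: 3, 20 (2 points).
  x = 19: rhs = 18, matching y values: 8, 15 (2 points).
  x = 20: rhs = 3, matching y values: 7, 16 (2 points).
  x = 21: rhs = 16, matching y values: 4, 19 (2 points).
  x = 22: rhs = 17, matching y values: none (0 points).
Total affine count: 30.
Full point count |E(F_23)| = 30 + 1 = 31.
Hasse bound: |31 − (23+1)| = |7| = 7 ≤ 2√23 ≈ 9.5917 ✓.


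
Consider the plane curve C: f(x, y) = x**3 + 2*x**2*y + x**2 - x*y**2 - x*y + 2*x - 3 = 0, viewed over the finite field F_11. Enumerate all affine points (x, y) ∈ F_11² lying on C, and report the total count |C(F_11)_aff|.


Affine F_11-points: {(1, 4), (1, 8), (3, 8), (6, 4), (6, 7), (9, 0), (9, 6)}; count = 7.

For each of the 121 pairs (x, y) ∈ F_11², evaluate f(x, y) mod 11. Record the zeros.
  x = 0: [0↦8, 1↦8, 2↦8, 3↦8, 4↦8, 5↦8, 6↦8, 7↦8, 8↦8, 9↦8, 10↦8]  zeros at y ∈ ∅
  x = 1: [0↦1, 1↦1, 2↦10, 3↦6, 4↦0, 5↦3, 6↦4, 7↦3, 8↦0, 9↦6, 10↦10]  zeros at y ∈ {4, 8}
  x = 2: [0↦2, 1↦6, 2↦6, 3↦2, 4↦5, 5↦4, 6↦10, 7↦1, 8↦10, 9↦4, 10↦5]  zeros at y ∈ ∅
  x = 3: [0↦6, 1↦7, 2↦2, 3↦2, 4↦7, 5↦6, 6↦10, 7↦8, 8↦0, 9↦8, 10↦10]  zeros at y ∈ {8}
  x = 4: [0↦8, 1↦10, 2↦4, 3↦1, 4↦1, 5↦4, 6↦10, 7↦8, 8↦9, 9↦2, 10↦9]  zeros at y ∈ ∅
  x = 5: [0↦3, 1↦10, 2↦7, 3↦5, 4↦4, 5↦4, 6↦5, 7↦7, 8↦10, 9↦3, 10↦8]  zeros at y ∈ ∅
  x = 6: [0↦8, 1↦2, 2↦6, 3↦9, 4↦0, 5↦1, 6↦1, 7↦0, 8↦9, 9↦6, 10↦2]  zeros at y ∈ {4, 7}
  x = 7: [0↦7, 1↦3, 2↦7, 3↦8, 4↦6, 5↦1, 6↦4, 7↦4, 8↦1, 9↦6, 10↦8]  zeros at y ∈ ∅
  x = 8: [0↦6, 1↦8, 2↦5, 3↦8, 4↦6, 5↦10, 6↦9, 7↦3, 8↦3, 9↦9, 10↦10]  zeros at y ∈ ∅
  x = 9: [0↦0, 1↦1, 2↦6, 3↦4, 4↦6, 5↦1, 6↦0, 7↦3, 8↦10, 9↦10, 10↦3]  zeros at y ∈ {0, 6}
  x = 10: [0↦6, 1↦10, 2↦5, 3↦2, 4↦1, 5↦2, 6↦5, 7↦10, 8↦6, 9↦4, 10↦4]  zeros at y ∈ ∅
Collecting zeros: affine points = {(1, 4), (1, 8), (3, 8), (6, 4), (6, 7), (9, 0), (9, 6)}.
Total count |C(F_11)_aff| = 7.


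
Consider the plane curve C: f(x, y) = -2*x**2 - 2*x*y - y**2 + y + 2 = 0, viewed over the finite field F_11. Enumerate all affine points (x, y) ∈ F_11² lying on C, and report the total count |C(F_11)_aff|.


Affine F_11-points: {(0, 2), (0, 10), (1, 0), (1, 10), (3, 1), (3, 5), (7, 1), (7, 8), (9, 2), (9, 3), (10, 0), (10, 3)}; count = 12.

For each of the 121 pairs (x, y) ∈ F_11², evaluate f(x, y) mod 11. Record the zeros.
  x = 0: [0↦2, 1↦2, 2↦0, 3↦7, 4↦1, 5↦4, 6↦5, 7↦4, 8↦1, 9↦7, 10↦0]  zeros at y ∈ {2, 10}
  x = 1: [0↦0, 1↦9, 2↦5, 3↦10, 4↦2, 5↦3, 6↦2, 7↦10, 8↦5, 9↦9, 10↦0]  zeros at y ∈ {0, 10}
  x = 2: [0↦5, 1↦1, 2↦6, 3↦9, 4↦10, 5↦9, 6↦6, 7↦1, 8↦5, 9↦7, 10↦7]  zeros at y ∈ ∅
  x = 3: [0↦6, 1↦0, 2↦3, 3↦4, 4↦3, 5↦0, 6↦6, 7↦10, 8↦1, 9↦1, 10↦10]  zeros at y ∈ {1, 5}
  x = 4: [0↦3, 1↦6, 2↦7, 3↦6, 4↦3, 5↦9, 6↦2, 7↦4, 8↦4, 9↦2, 10↦9]  zeros at y ∈ ∅
  x = 5: [0↦7, 1↦8, 2↦7, 3↦4, 4↦10, 5↦3, 6↦5, 7↦5, 8↦3, 9↦10, 10↦4]  zeros at y ∈ ∅
  x = 6: [0↦7, 1↦6, 2↦3, 3↦9, 4↦2, 5↦4, 6↦4, 7↦2, 8↦9, 9↦3, 10↦6]  zeros at y ∈ ∅
  x = 7: [0↦3, 1↦0, 2↦6, 3↦10, 4↦1, 5↦1, 6↦10, 7↦6, 8↦0, 9↦3, 10↦4]  zeros at y ∈ {1, 8}
  x = 8: [0↦6, 1↦1, 2↦5, 3↦7, 4↦7, 5↦5, 6↦1, 7↦6, 8↦9, 9↦10, 10↦9]  zeros at y ∈ ∅
  x = 9: [0↦5, 1↦9, 2↦0, 3↦0, 4↦9, 5↦5, 6↦10, 7↦2, 8↦3, 9↦2, 10↦10]  zeros at y ∈ {2, 3}
  x = 10: [0↦0, 1↦2, 2↦2, 3↦0, 4↦7, 5↦1, 6↦4, 7↦5, 8↦4, 9↦1, 10↦7]  zeros at y ∈ {0, 3}
Collecting zeros: affine points = {(0, 2), (0, 10), (1, 0), (1, 10), (3, 1), (3, 5), (7, 1), (7, 8), (9, 2), (9, 3), (10, 0), (10, 3)}.
Total count |C(F_11)_aff| = 12.


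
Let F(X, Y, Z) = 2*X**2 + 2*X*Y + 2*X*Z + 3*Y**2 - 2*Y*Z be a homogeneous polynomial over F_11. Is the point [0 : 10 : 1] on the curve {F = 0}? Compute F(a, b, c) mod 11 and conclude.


F(0,10,1) ≡ 5 (mod 11); P is NOT on the curve.

Evaluate F(0, 10, 1) term-by-term (mod 11).
  2*X**2 ↦ 2·0·1·1 = 0
  2*X*Y ↦ 2·0·10·1 = 0
  2*X*Z ↦ 2·0·1·1 = 0
  3*Y**2 ↦ 3·1·100·1 = 300
  -2*Y*Z ↦ -2·1·10·1 = -20
Sum: F(0, 10, 1) = (0) + (0) + (0) + (300) + (-20) = 280.
Reducing mod 11: 280 ≡ 5 (mod 11).
Since F(a, b, c) ≡ 5 ≠ 0 (mod 11), P does NOT lie on the curve.


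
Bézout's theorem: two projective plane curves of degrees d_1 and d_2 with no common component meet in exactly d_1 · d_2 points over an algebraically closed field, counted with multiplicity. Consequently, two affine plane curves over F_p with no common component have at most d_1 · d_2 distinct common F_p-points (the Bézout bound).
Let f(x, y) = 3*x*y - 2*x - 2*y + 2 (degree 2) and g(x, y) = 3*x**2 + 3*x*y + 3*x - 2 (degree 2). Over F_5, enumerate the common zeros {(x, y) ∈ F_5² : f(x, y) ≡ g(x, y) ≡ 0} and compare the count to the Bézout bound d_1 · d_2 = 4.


Common zeros: ∅; count = 0; Bézout bound = 4.

deg(f) = 2, deg(g) = 2, so Bézout bound = 4.
Scan x ∈ F_5. For each x, list the y ∈ F_5 with f(x, y) ≡ 0 and those with g(x, y) ≡ 0 (mod 5); the common zeros in that column are the intersection.
  x = 0: f ≡ 0 at y ∈ {1}; g ≡ 0 at y ∈ ∅; common: ∅.
  x = 1: f ≡ 0 at y ∈ {0}; g ≡ 0 at y ∈ {2}; common: ∅.
  x = 2: f ≡ 0 at y ∈ {3}; g ≡ 0 at y ∈ {4}; common: ∅.
  x = 3: f ≡ 0 at y ∈ {2}; g ≡ 0 at y ∈ {4}; common: ∅.
  x = 4: f ≡ 0 at y ∈ ∅; g ≡ 0 at y ∈ {1}; common: ∅.
Collecting: common zeros = ∅, so the count is 0.
Comparison with the Bézout bound: 0 ≤ 4 = deg(f)·deg(g), as expected for curves with no common component (the affine F_5-count falls short of the bound because intersections may lie at infinity, over extension fields, or carry multiplicity).


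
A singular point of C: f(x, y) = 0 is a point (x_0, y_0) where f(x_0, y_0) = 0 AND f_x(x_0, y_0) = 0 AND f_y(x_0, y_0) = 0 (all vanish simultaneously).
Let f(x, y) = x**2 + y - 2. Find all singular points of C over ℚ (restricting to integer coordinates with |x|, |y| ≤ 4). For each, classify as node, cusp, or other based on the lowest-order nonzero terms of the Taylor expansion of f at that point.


No singular points in the scanned grid; C is smooth there.

Compute partial derivatives:
  f_x = 2*x.
  f_y = 1.
f_y = 1 is a nonzero constant, so f_y never vanishes: no point (x, y) can satisfy f = f_x = f_y = 0. In particular no (x, y) ∈ {−4, ..., 4}² is singular; the curve is smooth.


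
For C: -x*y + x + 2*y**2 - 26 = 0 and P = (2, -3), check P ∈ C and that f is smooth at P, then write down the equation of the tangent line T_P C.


Tangent line at P: 4*x - 14*y - 50 = 0.

Step 1: f(2, -3) = 0, so P lies on C.
Step 2: partial derivatives
  f_x(x, y) = 1 - y, f_y(x, y) = -x + 4*y.
  f_x(P) = 4, f_y(P) = -14 (gradient nonzero, so P is smooth).
Step 3: tangent line at P: 4·(x − 2) + -14·(y − -3) = 0.
Expanding: 4*x - 14*y - 50 = 0.


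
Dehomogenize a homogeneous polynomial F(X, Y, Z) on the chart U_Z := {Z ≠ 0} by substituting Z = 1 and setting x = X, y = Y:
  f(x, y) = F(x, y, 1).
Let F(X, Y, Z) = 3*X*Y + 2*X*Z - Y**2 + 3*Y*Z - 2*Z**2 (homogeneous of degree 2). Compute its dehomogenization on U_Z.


f(x, y) = 3*x*y + 2*x - y**2 + 3*y - 2

On U_Z we set Z = 1. Each monomial c·X^i·Y^j·Z^k in F becomes c·x^i·y^j·1^k = c·x^i·y^j.
Substituting Z = 1: F(X, Y, 1) = 3*x*y + 2*x - y**2 + 3*y - 2.
Note: deg(f) ≤ deg(F) = 2; strict inequality happens when F is divisible by Z (lost terms).


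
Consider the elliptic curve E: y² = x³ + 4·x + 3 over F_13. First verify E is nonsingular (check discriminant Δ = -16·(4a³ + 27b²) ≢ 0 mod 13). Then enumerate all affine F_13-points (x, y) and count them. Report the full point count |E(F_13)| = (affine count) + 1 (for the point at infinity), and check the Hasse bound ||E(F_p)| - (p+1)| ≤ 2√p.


Affine points = {(0, 4), (0, 9), (3, 4), (3, 9), (6, 3), (6, 10), (7, 6), (7, 7), (8, 1), (8, 12), (9, 1), (9, 12), (10, 4), (10, 9), (11, 0)}; affine count = 15; |E(F_13)| = 16.

Discriminant check: Δ ∝ 4a³ + 27b² = 4·4³ + 27·3² = 4·64 + 27·9 ≡ 5 (mod 13). Nonzero ⇒ E is nonsingular.
For each x ∈ F_13, compute rhs = x³ + 4·x + 3 mod 13, then count y ∈ F_13 with y² ≡ rhs.
  x = 0: rhs = 3, matching y values: 4, 9 (2 points).
  x = 1: rhs = 8, matching y values: none (0 points).
  x = 2: rhs = 6, matching y values: none (0 points).
  x = 3: rhs = 3, matching y values: 4, 9 (2 points).
  x = 4: rhs = 5, matching y values: none (0 points).
  x = 5: rhs = 5, matching y values: none (0 points).
  x = 6: rhs = 9, matching y values: 3, 10 (2 points).
  x = 7: rhs = 10, matching y values: 6, 7 (2 points).
  x = 8: rhs = 1, matching y values: 1, 12 (2 points).
  x = 9: rhs = 1, matching y values: 1, 12 (2 points).
  x = 10: rhs = 3, matching y values: 4, 9 (2 points).
  x = 11: rhs = 0, matching y values: 0 (1 points).
  x = 12: rhs = 11, matching y values: none (0 points).
Total affine count: 15.
Full point count |E(F_13)| = 15 + 1 = 16.
Hasse bound: |16 − (13+1)| = |2| = 2 ≤ 2√13 ≈ 7.2111 ✓.


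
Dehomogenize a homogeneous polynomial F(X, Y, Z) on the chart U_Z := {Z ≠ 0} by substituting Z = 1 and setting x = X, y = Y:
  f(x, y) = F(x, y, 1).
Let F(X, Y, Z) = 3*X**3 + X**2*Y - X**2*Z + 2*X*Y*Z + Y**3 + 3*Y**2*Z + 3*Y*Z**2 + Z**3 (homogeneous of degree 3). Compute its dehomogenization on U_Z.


f(x, y) = 3*x**3 + x**2*y - x**2 + 2*x*y + y**3 + 3*y**2 + 3*y + 1

On U_Z we set Z = 1. Each monomial c·X^i·Y^j·Z^k in F becomes c·x^i·y^j·1^k = c·x^i·y^j.
Substituting Z = 1: F(X, Y, 1) = 3*x**3 + x**2*y - x**2 + 2*x*y + y**3 + 3*y**2 + 3*y + 1.
Note: deg(f) ≤ deg(F) = 3; strict inequality happens when F is divisible by Z (lost terms).


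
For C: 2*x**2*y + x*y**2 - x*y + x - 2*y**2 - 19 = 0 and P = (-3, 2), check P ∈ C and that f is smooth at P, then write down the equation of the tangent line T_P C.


Tangent line at P: -21*x + y - 65 = 0.

Step 1: f(-3, 2) = 0, so P lies on C.
Step 2: partial derivatives
  f_x(x, y) = 4*x*y + y**2 - y + 1, f_y(x, y) = 2*x**2 + 2*x*y - x - 4*y.
  f_x(P) = -21, f_y(P) = 1 (gradient nonzero, so P is smooth).
Step 3: tangent line at P: -21·(x − -3) + 1·(y − 2) = 0.
Expanding: -21*x + y - 65 = 0.


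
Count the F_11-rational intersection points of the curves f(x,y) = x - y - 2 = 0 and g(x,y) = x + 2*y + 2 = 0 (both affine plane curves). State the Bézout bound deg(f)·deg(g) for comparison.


Common zeros: {(8, 6)}; count = 1; Bézout bound = 1.

deg(f) = 1, deg(g) = 1, so Bézout bound = 1.
Scan x ∈ F_11. For each x, list the y ∈ F_11 with f(x, y) ≡ 0 and those with g(x, y) ≡ 0 (mod 11); the common zeros in that column are the intersection.
  x = 0: f ≡ 0 at y ∈ {9}; g ≡ 0 at y ∈ {10}; common: ∅.
  x = 1: f ≡ 0 at y ∈ {10}; g ≡ 0 at y ∈ {4}; common: ∅.
  x = 2: f ≡ 0 at y ∈ {0}; g ≡ 0 at y ∈ {9}; common: ∅.
  x = 3: f ≡ 0 at y ∈ {1}; g ≡ 0 at y ∈ {3}; common: ∅.
  x = 4: f ≡ 0 at y ∈ {2}; g ≡ 0 at y ∈ {8}; common: ∅.
  x = 5: f ≡ 0 at y ∈ {3}; g ≡ 0 at y ∈ {2}; common: ∅.
  x = 6: f ≡ 0 at y ∈ {4}; g ≡ 0 at y ∈ {7}; common: ∅.
  x = 7: f ≡ 0 at y ∈ {5}; g ≡ 0 at y ∈ {1}; common: ∅.
  x = 8: f ≡ 0 at y ∈ {6}; g ≡ 0 at y ∈ {6}; common: {6}.
  x = 9: f ≡ 0 at y ∈ {7}; g ≡ 0 at y ∈ {0}; common: ∅.
  x = 10: f ≡ 0 at y ∈ {8}; g ≡ 0 at y ∈ {5}; common: ∅.
Collecting: common zeros = {(8, 6)}, so the count is 1.
Comparison with the Bézout bound: 1 ≤ 1 = deg(f)·deg(g), as expected for curves with no common component (the bound is attained).


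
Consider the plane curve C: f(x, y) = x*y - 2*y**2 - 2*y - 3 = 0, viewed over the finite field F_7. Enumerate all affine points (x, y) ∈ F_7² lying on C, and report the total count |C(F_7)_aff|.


Affine F_7-points: {(0, 1), (0, 5), (2, 3), (2, 4), (4, 2), (4, 6)}; count = 6.

For each of the 49 pairs (x, y) ∈ F_7², evaluate f(x, y) mod 7. Record the zeros.
  x = 0: [0↦4, 1↦0, 2↦6, 3↦1, 4↦6, 5↦0, 6↦4]  zeros at y ∈ {1, 5}
  x = 1: [0↦4, 1↦1, 2↦1, 3↦4, 4↦3, 5↦5, 6↦3]  zeros at y ∈ ∅
  x = 2: [0↦4, 1↦2, 2↦3, 3↦0, 4↦0, 5↦3, 6↦2]  zeros at y ∈ {3, 4}
  x = 3: [0↦4, 1↦3, 2↦5, 3↦3, 4↦4, 5↦1, 6↦1]  zeros at y ∈ ∅
  x = 4: [0↦4, 1↦4, 2↦0, 3↦6, 4↦1, 5↦6, 6↦0]  zeros at y ∈ {2, 6}
  x = 5: [0↦4, 1↦5, 2↦2, 3↦2, 4↦5, 5↦4, 6↦6]  zeros at y ∈ ∅
  x = 6: [0↦4, 1↦6, 2↦4, 3↦5, 4↦2, 5↦2, 6↦5]  zeros at y ∈ ∅
Collecting zeros: affine points = {(0, 1), (0, 5), (2, 3), (2, 4), (4, 2), (4, 6)}.
Total count |C(F_7)_aff| = 6.


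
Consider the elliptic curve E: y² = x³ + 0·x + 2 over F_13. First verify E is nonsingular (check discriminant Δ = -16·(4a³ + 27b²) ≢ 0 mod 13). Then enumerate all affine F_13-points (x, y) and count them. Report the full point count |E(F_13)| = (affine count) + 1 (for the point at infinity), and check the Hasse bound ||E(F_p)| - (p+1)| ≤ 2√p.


Affine points = {(1, 4), (1, 9), (2, 6), (2, 7), (3, 4), (3, 9), (4, 1), (4, 12), (5, 6), (5, 7), (6, 6), (6, 7), (9, 4), (9, 9), (10, 1), (10, 12), (12, 1), (12, 12)}; affine count = 18; |E(F_13)| = 19.

Discriminant check: Δ ∝ 4a³ + 27b² = 4·0³ + 27·2² = 4·0 + 27·4 ≡ 4 (mod 13). Nonzero ⇒ E is nonsingular.
For each x ∈ F_13, compute rhs = x³ + 0·x + 2 mod 13, then count y ∈ F_13 with y² ≡ rhs.
  x = 0: rhs = 2, matching y values: none (0 points).
  x = 1: rhs = 3, matching y values: 4, 9 (2 points).
  x = 2: rhs = 10, matching y values: 6, 7 (2 points).
  x = 3: rhs = 3, matching y values: 4, 9 (2 points).
  x = 4: rhs = 1, matching y values: 1, 12 (2 points).
  x = 5: rhs = 10, matching y values: 6, 7 (2 points).
  x = 6: rhs = 10, matching y values: 6, 7 (2 points).
  x = 7: rhs = 7, matching y values: none (0 points).
  x = 8: rhs = 7, matching y values: none (0 points).
  x = 9: rhs = 3, matching y values: 4, 9 (2 points).
  x = 10: rhs = 1, matching y values: 1, 12 (2 points).
  x = 11: rhs = 7, matching y values: none (0 points).
  x = 12: rhs = 1, matching y values: 1, 12 (2 points).
Total affine count: 18.
Full point count |E(F_13)| = 18 + 1 = 19.
Hasse bound: |19 − (13+1)| = |5| = 5 ≤ 2√13 ≈ 7.2111 ✓.


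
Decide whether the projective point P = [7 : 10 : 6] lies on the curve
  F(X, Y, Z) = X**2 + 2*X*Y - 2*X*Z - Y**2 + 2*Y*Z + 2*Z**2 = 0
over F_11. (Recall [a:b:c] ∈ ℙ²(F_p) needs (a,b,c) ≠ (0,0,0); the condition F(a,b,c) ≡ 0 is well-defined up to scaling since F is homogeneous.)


F(7,10,6) ≡ 10 (mod 11); P is NOT on the curve.

Evaluate F(7, 10, 6) term-by-term (mod 11).
  X**2 ↦ 1·49·1·1 = 49
  2*X*Y ↦ 2·7·10·1 = 140
  -2*X*Z ↦ -2·7·1·6 = -84
  -Y**2 ↦ -1·1·100·1 = -100
  2*Y*Z ↦ 2·1·10·6 = 120
  2*Z**2 ↦ 2·1·1·36 = 72
Sum: F(7, 10, 6) = (49) + (140) + (-84) + (-100) + (120) + (72) = 197.
Reducing mod 11: 197 ≡ 10 (mod 11).
Since F(a, b, c) ≡ 10 ≠ 0 (mod 11), P does NOT lie on the curve.


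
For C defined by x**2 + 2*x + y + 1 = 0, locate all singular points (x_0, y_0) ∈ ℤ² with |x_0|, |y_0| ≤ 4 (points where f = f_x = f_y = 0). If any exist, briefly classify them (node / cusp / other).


No singular points in the scanned grid; C is smooth there.

Compute partial derivatives:
  f_x = 2*x + 2.
  f_y = 1.
f_y = 1 is a nonzero constant, so f_y never vanishes: no point (x, y) can satisfy f = f_x = f_y = 0. In particular no (x, y) ∈ {−4, ..., 4}² is singular; the curve is smooth.


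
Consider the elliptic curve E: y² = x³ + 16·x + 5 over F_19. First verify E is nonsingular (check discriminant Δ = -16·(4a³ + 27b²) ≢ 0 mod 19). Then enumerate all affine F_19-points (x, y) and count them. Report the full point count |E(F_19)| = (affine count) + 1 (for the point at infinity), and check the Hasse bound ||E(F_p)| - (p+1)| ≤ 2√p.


Affine points = {(0, 9), (0, 10), (2, 8), (2, 11), (3, 2), (3, 17), (4, 0), (5, 1), (5, 18), (7, 2), (7, 17), (9, 2), (9, 17), (10, 5), (10, 14), (11, 7), (11, 12), (12, 5), (12, 14), (13, 4), (13, 15), (14, 3), (14, 16), (16, 5), (16, 14), (18, 8), (18, 11)}; affine count = 27; |E(F_19)| = 28.

Discriminant check: Δ ∝ 4a³ + 27b² = 4·16³ + 27·5² = 4·4096 + 27·25 ≡ 16 (mod 19). Nonzero ⇒ E is nonsingular.
For each x ∈ F_19, compute rhs = x³ + 16·x + 5 mod 19, then count y ∈ F_19 with y² ≡ rhs.
  x = 0: rhs = 5, matching y values: 9, 10 (2 points).
  x = 1: rhs = 3, matching y values: none (0 points).
  x = 2: rhs = 7, matching y values: 8, 11 (2 points).
  x = 3: rhs = 4, matching y values: 2, 17 (2 points).
  x = 4: rhs = 0, matching y values: 0 (1 points).
  x = 5: rhs = 1, matching y values: 1, 18 (2 points).
  x = 6: rhs = 13, matching y values: none (0 points).
  x = 7: rhs = 4, matching y values: 2, 17 (2 points).
  x = 8: rhs = 18, matching y values: none (0 points).
  x = 9: rhs = 4, matching y values: 2, 17 (2 points).
  x = 10: rhs = 6, matching y values: 5, 14 (2 points).
  x = 11: rhs = 11, matching y values: 7, 12 (2 points).
  x = 12: rhs = 6, matching y values: 5, 14 (2 points).
  x = 13: rhs = 16, matching y values: 4, 15 (2 points).
  x = 14: rhs = 9, matching y values: 3, 16 (2 points).
  x = 15: rhs = 10, matching y values: none (0 points).
  x = 16: rhs = 6, matching y values: 5, 14 (2 points).
  x = 17: rhs = 3, matching y values: none (0 points).
  x = 18: rhs = 7, matching y values: 8, 11 (2 points).
Total affine count: 27.
Full point count |E(F_19)| = 27 + 1 = 28.
Hasse bound: |28 − (19+1)| = |8| = 8 ≤ 2√19 ≈ 8.7178 ✓.


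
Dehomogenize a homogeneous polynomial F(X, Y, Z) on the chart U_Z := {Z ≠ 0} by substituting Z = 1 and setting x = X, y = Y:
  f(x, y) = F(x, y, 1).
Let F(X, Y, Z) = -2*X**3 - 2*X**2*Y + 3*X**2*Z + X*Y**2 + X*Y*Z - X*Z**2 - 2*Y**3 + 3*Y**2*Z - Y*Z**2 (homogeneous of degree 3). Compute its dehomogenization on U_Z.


f(x, y) = -2*x**3 - 2*x**2*y + 3*x**2 + x*y**2 + x*y - x - 2*y**3 + 3*y**2 - y

On U_Z we set Z = 1. Each monomial c·X^i·Y^j·Z^k in F becomes c·x^i·y^j·1^k = c·x^i·y^j.
Substituting Z = 1: F(X, Y, 1) = -2*x**3 - 2*x**2*y + 3*x**2 + x*y**2 + x*y - x - 2*y**3 + 3*y**2 - y.
Note: deg(f) ≤ deg(F) = 3; strict inequality happens when F is divisible by Z (lost terms).


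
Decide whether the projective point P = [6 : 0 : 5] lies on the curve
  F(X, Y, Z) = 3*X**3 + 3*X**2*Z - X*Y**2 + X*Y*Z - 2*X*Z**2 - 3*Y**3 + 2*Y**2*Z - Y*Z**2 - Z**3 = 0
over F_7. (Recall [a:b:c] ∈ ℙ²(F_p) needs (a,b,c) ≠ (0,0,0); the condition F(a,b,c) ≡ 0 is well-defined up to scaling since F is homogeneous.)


F(6,0,5) ≡ 0 (mod 7); P is on the curve.

Evaluate F(6, 0, 5) term-by-term (mod 7).
  3*X**3 ↦ 3·216·1·1 = 648
  3*X**2*Z ↦ 3·36·1·5 = 540
  -X*Y**2 ↦ -1·6·0·1 = 0
  X*Y*Z ↦ 1·6·0·5 = 0
  -2*X*Z**2 ↦ -2·6·1·25 = -300
  -3*Y**3 ↦ -3·1·0·1 = 0
  2*Y**2*Z ↦ 2·1·0·5 = 0
  -Y*Z**2 ↦ -1·1·0·25 = 0
  -Z**3 ↦ -1·1·1·125 = -125
Sum: F(6, 0, 5) = (648) + (540) + (0) + (0) + (-300) + (0) + (0) + (0) + (-125) = 763.
Reducing mod 7: 763 ≡ 0 (mod 7).
Since F(a, b, c) ≡ 0 (mod 7), P lies on the curve.


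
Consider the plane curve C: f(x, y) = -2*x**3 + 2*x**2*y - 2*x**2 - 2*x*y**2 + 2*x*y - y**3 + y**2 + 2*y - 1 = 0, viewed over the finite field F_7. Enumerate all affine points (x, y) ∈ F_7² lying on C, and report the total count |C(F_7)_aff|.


Affine F_7-points: {(0, 5), (3, 2), (4, 0), (5, 0), (5, 6), (6, 2)}; count = 6.

For each of the 49 pairs (x, y) ∈ F_7², evaluate f(x, y) mod 7. Record the zeros.
  x = 0: [0↦6, 1↦1, 2↦6, 3↦1, 4↦1, 5↦0, 6↦6]  zeros at y ∈ {5}
  x = 1: [0↦2, 1↦6, 2↦2, 3↦5, 4↦2, 5↦1, 6↦3]  zeros at y ∈ ∅
  x = 2: [0↦3, 1↦6, 2↦4, 3↦5, 4↦3, 5↦6, 6↦1]  zeros at y ∈ ∅
  x = 3: [0↦4, 1↦3, 2↦0, 3↦3, 4↦6, 5↦3, 6↦2]  zeros at y ∈ {2}
  x = 4: [0↦0, 1↦6, 2↦6, 3↦1, 4↦6, 5↦1, 6↦1]  zeros at y ∈ {0}
  x = 5: [0↦0, 1↦3, 2↦3, 3↦1, 4↦5, 5↦2, 6↦0]  zeros at y ∈ {0, 6}
  x = 6: [0↦6, 1↦3, 2↦0, 3↦5, 4↦5, 5↦1, 6↦1]  zeros at y ∈ {2}
Collecting zeros: affine points = {(0, 5), (3, 2), (4, 0), (5, 0), (5, 6), (6, 2)}.
Total count |C(F_7)_aff| = 6.


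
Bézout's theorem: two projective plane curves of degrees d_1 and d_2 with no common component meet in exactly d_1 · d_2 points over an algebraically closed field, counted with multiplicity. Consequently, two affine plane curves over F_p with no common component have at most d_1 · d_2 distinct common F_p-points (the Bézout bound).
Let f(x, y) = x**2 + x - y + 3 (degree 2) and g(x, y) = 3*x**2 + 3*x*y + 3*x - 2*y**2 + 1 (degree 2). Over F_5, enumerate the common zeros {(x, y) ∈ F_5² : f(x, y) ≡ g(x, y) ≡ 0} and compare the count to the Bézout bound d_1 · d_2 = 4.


Common zeros: ∅; count = 0; Bézout bound = 4.

deg(f) = 2, deg(g) = 2, so Bézout bound = 4.
Scan x ∈ F_5. For each x, list the y ∈ F_5 with f(x, y) ≡ 0 and those with g(x, y) ≡ 0 (mod 5); the common zeros in that column are the intersection.
  x = 0: f ≡ 0 at y ∈ {3}; g ≡ 0 at y ∈ ∅; common: ∅.
  x = 1: f ≡ 0 at y ∈ {0}; g ≡ 0 at y ∈ {2}; common: ∅.
  x = 2: f ≡ 0 at y ∈ {4}; g ≡ 0 at y ∈ ∅; common: ∅.
  x = 3: f ≡ 0 at y ∈ {0}; g ≡ 0 at y ∈ ∅; common: ∅.
  x = 4: f ≡ 0 at y ∈ {3}; g ≡ 0 at y ∈ ∅; common: ∅.
Collecting: common zeros = ∅, so the count is 0.
Comparison with the Bézout bound: 0 ≤ 4 = deg(f)·deg(g), as expected for curves with no common component (the affine F_5-count falls short of the bound because intersections may lie at infinity, over extension fields, or carry multiplicity).


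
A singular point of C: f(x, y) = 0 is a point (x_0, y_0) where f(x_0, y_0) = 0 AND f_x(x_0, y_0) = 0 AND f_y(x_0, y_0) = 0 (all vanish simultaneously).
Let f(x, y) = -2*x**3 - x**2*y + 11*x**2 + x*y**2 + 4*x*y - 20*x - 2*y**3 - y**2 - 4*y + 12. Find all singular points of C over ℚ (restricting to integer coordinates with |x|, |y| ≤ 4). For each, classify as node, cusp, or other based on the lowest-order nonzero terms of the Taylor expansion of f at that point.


Singular points: {(2, 0)}; classification: node.

Compute partial derivatives:
  f_x = -6*x**2 - 2*x*y + 22*x + y**2 + 4*y - 20.
  f_y = -x**2 + 2*x*y + 4*x - 6*y**2 - 2*y - 4.
Scan x_0 ∈ {−4, ..., 4}. For each x_0, f_y(x_0, y) is a polynomial in y; find its integer roots y ∈ {−4, ..., 4}, then test f_x and f at those candidates.
  x = -4: f_y(-4, y) = -6*y**2 - 10*y - 36; no integer root y with |y| ≤ 4.
  x = -3: f_y(-3, y) = -6*y**2 - 8*y - 25; no integer root y with |y| ≤ 4.
  x = -2: f_y(-2, y) = -6*y**2 - 6*y - 16; no integer root y with |y| ≤ 4.
  x = -1: f_y(-1, y) = -6*y**2 - 4*y - 9; no integer root y with |y| ≤ 4.
  x = 0: f_y(0, y) = -6*y**2 - 2*y - 4; no integer root y with |y| ≤ 4.
  x = 1: f_y(1, y) = -6*y**2 - 1; no integer root y with |y| ≤ 4.
  x = 2: f_y(2, y) = -6*y**2 + 2*y; vanishes at y ∈ {0}. (2, 0): f_x = 0, f = 0 — SINGULAR.
  x = 3: f_y(3, y) = -6*y**2 + 4*y - 1; no integer root y with |y| ≤ 4.
  x = 4: f_y(4, y) = -6*y**2 + 6*y - 4; no integer root y with |y| ≤ 4.
Only singular point on the grid: (2, 0).
Classify: substitute x = 2 + u, y = 0 + v and expand: f = -2*u**3 - u**2*v - u**2 + u*v**2 - 2*v**3 + v**2.
No constant or linear terms (consistent with a singular point). Quadratic part: -u**2 + v**2. Cubic part: -2*u**3 - u**2*v + u*v**2 - 2*v**3.
The quadratic part v**2 - u**2 = (v − u)(v + u) splits into two distinct linear factors, so there are two distinct tangent lines y − 0 = ±(x − 2) — this is a node (ordinary double point).
Classification: node.


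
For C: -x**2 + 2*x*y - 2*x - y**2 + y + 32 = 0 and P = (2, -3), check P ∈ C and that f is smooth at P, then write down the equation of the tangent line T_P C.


Tangent line at P: -12*x + 11*y + 57 = 0.

Step 1: f(2, -3) = 0, so P lies on C.
Step 2: partial derivatives
  f_x(x, y) = -2*x + 2*y - 2, f_y(x, y) = 2*x - 2*y + 1.
  f_x(P) = -12, f_y(P) = 11 (gradient nonzero, so P is smooth).
Step 3: tangent line at P: -12·(x − 2) + 11·(y − -3) = 0.
Expanding: -12*x + 11*y + 57 = 0.


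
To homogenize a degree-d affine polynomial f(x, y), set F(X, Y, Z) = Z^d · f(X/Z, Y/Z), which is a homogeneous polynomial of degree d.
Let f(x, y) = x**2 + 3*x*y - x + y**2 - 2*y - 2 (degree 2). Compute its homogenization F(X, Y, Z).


F(X, Y, Z) = X**2 + 3*X*Y - X*Z + Y**2 - 2*Y*Z - 2*Z**2

deg(f) = 2.
Substitute x = X/Z, y = Y/Z into f, then multiply by Z^2.
  monomial 1·x^2·y^0 ↦ 1·X^2·Y^0·Z^0.
  monomial 3·x^1·y^1 ↦ 3·X^1·Y^1·Z^0.
  monomial -1·x^1·y^0 ↦ -1·X^1·Y^0·Z^1.
  monomial 1·x^0·y^2 ↦ 1·X^0·Y^2·Z^0.
  monomial -2·x^0·y^1 ↦ -2·X^0·Y^1·Z^1.
  monomial -2·x^0·y^0 ↦ -2·X^0·Y^0·Z^2.
Collecting: F(X, Y, Z) = X**2 + 3*X*Y - X*Z + Y**2 - 2*Y*Z - 2*Z**2.


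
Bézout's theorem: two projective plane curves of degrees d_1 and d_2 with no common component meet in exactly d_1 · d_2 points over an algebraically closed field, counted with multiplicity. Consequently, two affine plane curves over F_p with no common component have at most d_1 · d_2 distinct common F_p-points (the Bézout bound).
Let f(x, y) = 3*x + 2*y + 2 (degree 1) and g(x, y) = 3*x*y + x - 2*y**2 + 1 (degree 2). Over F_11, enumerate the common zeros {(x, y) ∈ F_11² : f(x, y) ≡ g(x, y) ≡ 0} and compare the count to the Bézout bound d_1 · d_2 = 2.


Common zeros: ∅; count = 0; Bézout bound = 2.

deg(f) = 1, deg(g) = 2, so Bézout bound = 2.
Scan x ∈ F_11. For each x, list the y ∈ F_11 with f(x, y) ≡ 0 and those with g(x, y) ≡ 0 (mod 11); the common zeros in that column are the intersection.
  x = 0: f ≡ 0 at y ∈ {10}; g ≡ 0 at y ∈ ∅; common: ∅.
  x = 1: f ≡ 0 at y ∈ {3}; g ≡ 0 at y ∈ {2, 5}; common: ∅.
  x = 2: f ≡ 0 at y ∈ {7}; g ≡ 0 at y ∈ {6, 8}; common: ∅.
  x = 3: f ≡ 0 at y ∈ {0}; g ≡ 0 at y ∈ {1, 9}; common: ∅.
  x = 4: f ≡ 0 at y ∈ {4}; g ≡ 0 at y ∈ ∅; common: ∅.
  x = 5: f ≡ 0 at y ∈ {8}; g ≡ 0 at y ∈ {3, 10}; common: ∅.
  x = 6: f ≡ 0 at y ∈ {1}; g ≡ 0 at y ∈ ∅; common: ∅.
  x = 7: f ≡ 0 at y ∈ {5}; g ≡ 0 at y ∈ ∅; common: ∅.
  x = 8: f ≡ 0 at y ∈ {9}; g ≡ 0 at y ∈ ∅; common: ∅.
  x = 9: f ≡ 0 at y ∈ {2}; g ≡ 0 at y ∈ ∅; common: ∅.
  x = 10: f ≡ 0 at y ∈ {6}; g ≡ 0 at y ∈ {0, 4}; common: ∅.
Collecting: common zeros = ∅, so the count is 0.
Comparison with the Bézout bound: 0 ≤ 2 = deg(f)·deg(g), as expected for curves with no common component (the affine F_11-count falls short of the bound because intersections may lie at infinity, over extension fields, or carry multiplicity).


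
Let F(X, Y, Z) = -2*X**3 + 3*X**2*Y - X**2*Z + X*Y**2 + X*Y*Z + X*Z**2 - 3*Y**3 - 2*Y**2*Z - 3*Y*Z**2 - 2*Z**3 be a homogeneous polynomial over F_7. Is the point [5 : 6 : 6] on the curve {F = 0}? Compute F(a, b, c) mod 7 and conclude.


F(5,6,6) ≡ 5 (mod 7); P is NOT on the curve.

Evaluate F(5, 6, 6) term-by-term (mod 7).
  -2*X**3 ↦ -2·125·1·1 = -250
  3*X**2*Y ↦ 3·25·6·1 = 450
  -X**2*Z ↦ -1·25·1·6 = -150
  X*Y**2 ↦ 1·5·36·1 = 180
  X*Y*Z ↦ 1·5·6·6 = 180
  X*Z**2 ↦ 1·5·1·36 = 180
  -3*Y**3 ↦ -3·1·216·1 = -648
  -2*Y**2*Z ↦ -2·1·36·6 = -432
  -3*Y*Z**2 ↦ -3·1·6·36 = -648
  -2*Z**3 ↦ -2·1·1·216 = -432
Sum: F(5, 6, 6) = (-250) + (450) + (-150) + (180) + (180) + (180) + (-648) + (-432) + (-648) + (-432) = -1570.
Reducing mod 7: -1570 ≡ 5 (mod 7).
Since F(a, b, c) ≡ 5 ≠ 0 (mod 7), P does NOT lie on the curve.


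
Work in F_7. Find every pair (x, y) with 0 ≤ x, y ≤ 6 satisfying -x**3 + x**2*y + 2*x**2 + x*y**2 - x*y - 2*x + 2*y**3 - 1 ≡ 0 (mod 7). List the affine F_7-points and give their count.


Affine F_7-points: {(1, 5), (2, 6), (3, 6), (6, 1)}; count = 4.

For each of the 49 pairs (x, y) ∈ F_7², evaluate f(x, y) mod 7. Record the zeros.
  x = 0: [0↦6, 1↦1, 2↦1, 3↦4, 4↦1, 5↦4, 6↦4]  zeros at y ∈ ∅
  x = 1: [0↦5, 1↦1, 2↦4, 3↦5, 4↦2, 5↦0, 6↦4]  zeros at y ∈ {5}
  x = 2: [0↦2, 1↦1, 2↦2, 3↦3, 4↦2, 5↦4, 6↦0]  zeros at y ∈ {6}
  x = 3: [0↦5, 1↦2, 2↦3, 3↦6, 4↦2, 5↦3, 6↦0]  zeros at y ∈ {6}
  x = 4: [0↦1, 1↦5, 2↦1, 3↦1, 4↦3, 5↦5, 6↦5]  zeros at y ∈ ∅
  x = 5: [0↦5, 1↦4, 2↦4, 3↦3, 4↦6, 5↦4, 6↦2]  zeros at y ∈ ∅
  x = 6: [0↦4, 1↦0, 2↦6, 3↦6, 4↦5, 5↦1, 6↦6]  zeros at y ∈ {1}
Collecting zeros: affine points = {(1, 5), (2, 6), (3, 6), (6, 1)}.
Total count |C(F_7)_aff| = 4.


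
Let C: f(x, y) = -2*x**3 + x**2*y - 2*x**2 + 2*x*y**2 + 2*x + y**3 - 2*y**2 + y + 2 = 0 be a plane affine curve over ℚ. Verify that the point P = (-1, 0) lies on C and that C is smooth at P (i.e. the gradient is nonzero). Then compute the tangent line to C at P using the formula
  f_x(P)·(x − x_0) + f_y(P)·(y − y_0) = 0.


Tangent line at P: 2*y = 0.

Step 1: f(-1, 0) = 0, so P lies on C.
Step 2: partial derivatives
  f_x(x, y) = -6*x**2 + 2*x*y - 4*x + 2*y**2 + 2, f_y(x, y) = x**2 + 4*x*y + 3*y**2 - 4*y + 1.
  f_x(P) = 0, f_y(P) = 2 (gradient nonzero, so P is smooth).
Step 3: tangent line at P: 0·(x − -1) + 2·(y − 0) = 0.
Expanding: 2*y = 0.


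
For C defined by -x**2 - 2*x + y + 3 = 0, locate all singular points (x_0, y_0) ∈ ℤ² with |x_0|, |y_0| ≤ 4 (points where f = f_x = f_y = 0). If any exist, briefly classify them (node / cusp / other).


No singular points in the scanned grid; C is smooth there.

Compute partial derivatives:
  f_x = -2*x - 2.
  f_y = 1.
f_y = 1 is a nonzero constant, so f_y never vanishes: no point (x, y) can satisfy f = f_x = f_y = 0. In particular no (x, y) ∈ {−4, ..., 4}² is singular; the curve is smooth.


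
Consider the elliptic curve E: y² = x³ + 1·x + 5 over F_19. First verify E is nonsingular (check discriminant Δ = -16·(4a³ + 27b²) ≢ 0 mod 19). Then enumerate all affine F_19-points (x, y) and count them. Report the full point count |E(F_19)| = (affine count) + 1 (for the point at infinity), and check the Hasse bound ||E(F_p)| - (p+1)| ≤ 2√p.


Affine points = {(0, 9), (0, 10), (1, 8), (1, 11), (3, 4), (3, 15), (4, 4), (4, 15), (11, 6), (11, 13), (12, 4), (12, 15), (13, 7), (13, 12)}; affine count = 14; |E(F_19)| = 15.

Discriminant check: Δ ∝ 4a³ + 27b² = 4·1³ + 27·5² = 4·1 + 27·25 ≡ 14 (mod 19). Nonzero ⇒ E is nonsingular.
For each x ∈ F_19, compute rhs = x³ + 1·x + 5 mod 19, then count y ∈ F_19 with y² ≡ rhs.
  x = 0: rhs = 5, matching y values: 9, 10 (2 points).
  x = 1: rhs = 7, matching y values: 8, 11 (2 points).
  x = 2: rhs = 15, matching y values: none (0 points).
  x = 3: rhs = 16, matching y values: 4, 15 (2 points).
  x = 4: rhs = 16, matching y values: 4, 15 (2 points).
  x = 5: rhs = 2, matching y values: none (0 points).
  x = 6: rhs = 18, matching y values: none (0 points).
  x = 7: rhs = 13, matching y values: none (0 points).
  x = 8: rhs = 12, matching y values: none (0 points).
  x = 9: rhs = 2, matching y values: none (0 points).
  x = 10: rhs = 8, matching y values: none (0 points).
  x = 11: rhs = 17, matching y values: 6, 13 (2 points).
  x = 12: rhs = 16, matching y values: 4, 15 (2 points).
  x = 13: rhs = 11, matching y values: 7, 12 (2 points).
  x = 14: rhs = 8, matching y values: none (0 points).
  x = 15: rhs = 13, matching y values: none (0 points).
  x = 16: rhs = 13, matching y values: none (0 points).
  x = 17: rhs = 14, matching y values: none (0 points).
  x = 18: rhs = 3, matching y values: none (0 points).
Total affine count: 14.
Full point count |E(F_19)| = 14 + 1 = 15.
Hasse bound: |15 − (19+1)| = |-5| = 5 ≤ 2√19 ≈ 8.7178 ✓.


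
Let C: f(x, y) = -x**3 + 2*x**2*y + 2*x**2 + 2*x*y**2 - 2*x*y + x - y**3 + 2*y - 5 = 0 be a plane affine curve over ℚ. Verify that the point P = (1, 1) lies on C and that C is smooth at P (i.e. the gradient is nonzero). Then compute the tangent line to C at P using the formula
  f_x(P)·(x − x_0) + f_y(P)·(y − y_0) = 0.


Tangent line at P: 6*x + 3*y - 9 = 0.

Step 1: f(1, 1) = 0, so P lies on C.
Step 2: partial derivatives
  f_x(x, y) = -3*x**2 + 4*x*y + 4*x + 2*y**2 - 2*y + 1, f_y(x, y) = 2*x**2 + 4*x*y - 2*x - 3*y**2 + 2.
  f_x(P) = 6, f_y(P) = 3 (gradient nonzero, so P is smooth).
Step 3: tangent line at P: 6·(x − 1) + 3·(y − 1) = 0.
Expanding: 6*x + 3*y - 9 = 0.


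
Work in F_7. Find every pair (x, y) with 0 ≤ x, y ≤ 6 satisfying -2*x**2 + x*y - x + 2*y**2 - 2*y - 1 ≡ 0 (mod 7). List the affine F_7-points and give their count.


Affine F_7-points: {(2, 3), (2, 4), (3, 4), (3, 6), (5, 0), (5, 2), (6, 2), (6, 3)}; count = 8.

For each of the 49 pairs (x, y) ∈ F_7², evaluate f(x, y) mod 7. Record the zeros.
  x = 0: [0↦6, 1↦6, 2↦3, 3↦4, 4↦2, 5↦4, 6↦3]  zeros at y ∈ ∅
  x = 1: [0↦3, 1↦4, 2↦2, 3↦4, 4↦3, 5↦6, 6↦6]  zeros at y ∈ ∅
  x = 2: [0↦3, 1↦5, 2↦4, 3↦0, 4↦0, 5↦4, 6↦5]  zeros at y ∈ {3, 4}
  x = 3: [0↦6, 1↦2, 2↦2, 3↦6, 4↦0, 5↦5, 6↦0]  zeros at y ∈ {4, 6}
  x = 4: [0↦5, 1↦2, 2↦3, 3↦1, 4↦3, 5↦2, 6↦5]  zeros at y ∈ ∅
  x = 5: [0↦0, 1↦5, 2↦0, 3↦6, 4↦2, 5↦2, 6↦6]  zeros at y ∈ {0, 2}
  x = 6: [0↦5, 1↦4, 2↦0, 3↦0, 4↦4, 5↦5, 6↦3]  zeros at y ∈ {2, 3}
Collecting zeros: affine points = {(2, 3), (2, 4), (3, 4), (3, 6), (5, 0), (5, 2), (6, 2), (6, 3)}.
Total count |C(F_7)_aff| = 8.
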